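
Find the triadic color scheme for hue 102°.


Triadic: equally spaced at 120° intervals
H1 = 102°
H2 = (102 + 120) mod 360 = 222°
H3 = (102 + 240) mod 360 = 342°
Triadic = 102°, 222°, 342°


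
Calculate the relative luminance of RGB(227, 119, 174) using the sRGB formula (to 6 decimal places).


Linearize each channel (sRGB transfer function): c = v/255; c_lin = c/12.92 if c ≤ 0.04045, else ((c+0.055)/1.055)^2.4
  R: 227/255 ≈ 0.890196 > 0.04045 → ((0.890196+0.055)/1.055)^2.4 ≈ 0.768151
  G: 119/255 ≈ 0.466667 > 0.04045 → ((0.466667+0.055)/1.055)^2.4 ≈ 0.184475
  B: 174/255 ≈ 0.682353 > 0.04045 → ((0.682353+0.055)/1.055)^2.4 ≈ 0.423268
R_lin = 0.768151, G_lin = 0.184475, B_lin = 0.423268
L = 0.2126×R + 0.7152×G + 0.0722×B
L = 0.2126×0.768151 + 0.7152×0.184475 + 0.0722×0.423268
L ≈ 0.325805


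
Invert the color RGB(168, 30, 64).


Invert: (255-R, 255-G, 255-B)
R: 255-168 = 87
G: 255-30 = 225
B: 255-64 = 191
= RGB(87, 225, 191)


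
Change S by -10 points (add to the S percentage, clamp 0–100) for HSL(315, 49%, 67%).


Original S = 49%
Adjustment = -10 percentage points
New S = 49 + (-10) = 39
Clamp to [0, 100] → 39
= HSL(315°, 39%, 67%)


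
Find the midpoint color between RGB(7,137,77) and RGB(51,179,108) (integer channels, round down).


Midpoint: each channel = ⌊(C₁+C₂)/2⌋
R: ⌊(7+51)/2⌋ = 29
G: ⌊(137+179)/2⌋ = 158
B: ⌊(77+108)/2⌋ = 92
= RGB(29, 158, 92)


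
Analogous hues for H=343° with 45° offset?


Base hue: 343°
Left analog: (343 - 45) mod 360 = 298°
Right analog: (343 + 45) mod 360 = 28°
Analogous hues = 298° and 28°


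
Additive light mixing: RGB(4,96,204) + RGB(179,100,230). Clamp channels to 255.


Additive: each channel = min(255, C₁+C₂)
R: 4+179 = 183 → 183
G: 96+100 = 196 → 196
B: 204+230 = 434 → 255
= RGB(183, 196, 255)


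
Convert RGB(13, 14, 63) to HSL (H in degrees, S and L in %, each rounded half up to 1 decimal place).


Normalize: R'=13/255≈0.0510, G'=14/255≈0.0549, B'=63/255≈0.2471
Max=63/255, Min=13/255, Δ=Max-Min=50/255
L = (Max+Min)/2 = (63+13)/510 = 76/510 = 0.14901… → L = 14.9%
L ≤ 0.5 → S = Δ/(Max+Min) = 50/(63+13) = 50/76 = 0.65789… → S = 65.8%
(the 1/255 factors cancel in S and H, so raw channel differences can be used)
Max is B' → H = 60 × ((R-G)/Δ + 4) = 60 × ((13-14)/50 + 4)
  -1/50 + 4 = -0.02 + 4 = 3.98
  H = 60 × 3.98 = 238.8° → H = 238.8°
= HSL(238.8°, 65.8%, 14.9%)


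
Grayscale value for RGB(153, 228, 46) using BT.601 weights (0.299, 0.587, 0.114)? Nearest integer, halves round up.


Gray = 0.299×R + 0.587×G + 0.114×B
Gray = 0.299×153 + 0.587×228 + 0.114×46
Gray = 45.747 + 133.836 + 5.244
Gray = 184.827 → round half up → 185
Gray = 185


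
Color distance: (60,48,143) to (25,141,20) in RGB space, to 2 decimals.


d = √[(R₁-R₂)² + (G₁-G₂)² + (B₁-B₂)²]
d = √[(60-25)² + (48-141)² + (143-20)²]
d = √[1225 + 8649 + 15129]
d = √25003
d ≈ 158.12


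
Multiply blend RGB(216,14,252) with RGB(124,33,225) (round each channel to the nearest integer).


Multiply: C = A×B/255, rounded to nearest integer
R: 216×124/255 = 26784/255 ≈ 105.035 → 105
G: 14×33/255 = 462/255 ≈ 1.812 → 2
B: 252×225/255 = 56700/255 ≈ 222.353 → 222
= RGB(105, 2, 222)


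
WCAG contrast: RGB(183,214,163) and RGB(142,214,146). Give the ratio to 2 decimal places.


Linearize each sRGB channel c=v/255: c/12.92 if c ≤ 0.04045 else ((c+0.055)/1.055)^2.4
L = 0.2126×R_lin + 0.7152×G_lin + 0.0722×B_lin
Color 1 (183,214,163):
  R=183: 183/255≈0.7176 > 0.04045 → ((0.7176+0.055)/1.055)^2.4 ≈ 0.47353
  G=214: 214/255≈0.8392 > 0.04045 → ((0.8392+0.055)/1.055)^2.4 ≈ 0.67244
  B=163: 163/255≈0.6392 > 0.04045 → ((0.6392+0.055)/1.055)^2.4 ≈ 0.36625
  L1 = 0.2126×0.47353 + 0.7152×0.67244 + 0.0722×0.36625 ≈ 0.60805
Color 2 (142,214,146):
  R=142: 142/255≈0.5569 > 0.04045 → ((0.5569+0.055)/1.055)^2.4 ≈ 0.27050
  G=214: 214/255≈0.8392 > 0.04045 → ((0.8392+0.055)/1.055)^2.4 ≈ 0.67244
  B=146: 146/255≈0.5725 > 0.04045 → ((0.5725+0.055)/1.055)^2.4 ≈ 0.28744
  L2 = 0.2126×0.27050 + 0.7152×0.67244 + 0.0722×0.28744 ≈ 0.55919
Lighter = 0.60805, Darker = 0.55919
Ratio = (L_lighter + 0.05) / (L_darker + 0.05)
Ratio = (0.60805 + 0.05) / (0.55919 + 0.05) = 0.65805 / 0.60919 ≈ 1.0802
Ratio ≈ 1.08:1


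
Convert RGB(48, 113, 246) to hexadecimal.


R = 48 → 30 (hex)
G = 113 → 71 (hex)
B = 246 → F6 (hex)
Hex = #3071F6


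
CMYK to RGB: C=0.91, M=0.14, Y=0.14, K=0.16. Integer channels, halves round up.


R = 255 × (1-C) × (1-K) = 255 × 0.09 × 0.84 = 19.278 → 19
G = 255 × (1-M) × (1-K) = 255 × 0.86 × 0.84 = 184.212 → 184
B = 255 × (1-Y) × (1-K) = 255 × 0.86 × 0.84 = 184.212 → 184
= RGB(19, 184, 184)


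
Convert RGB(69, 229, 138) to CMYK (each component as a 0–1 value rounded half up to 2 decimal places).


R'=69/255≈0.2706, G'=229/255≈0.8980, B'=138/255≈0.5412
K = 1 - max(R',G',B') = 1 - 229/255 = 26/255 = 0.10196… → 0.10
(1-R'-K)/(1-K) simplifies to (max-R)/max with max = 229:
C = (229-69)/229 = 160/229 = 0.69868… → 0.70
M = (229-229)/229 = 0/229 = 0 → 0.00
Y = (229-138)/229 = 91/229 = 0.39737… → 0.40
= CMYK(0.70, 0.00, 0.40, 0.10)


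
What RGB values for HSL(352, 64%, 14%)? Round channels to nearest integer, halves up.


H=352°, S=0.64, L=0.14
C = (1-|2L-1|)×S = (1-|-0.72|)×0.64 = 0.1792
H' = H/60 = 352/60 ≈ 5.8667; X = C×(1-|H' mod 2 - 1|) ≈ 0.0239
m = L - C/2 = 0.14 - 0.0896 = 0.0504
Sector ⌊H'⌋ = 5 → (R',G',B') = (0.1792, 0.0, ≈0.0239)
RGB = ((R'+m)×255, (G'+m)×255, (B'+m)×255) = (58.548, 12.852, 18.9448)
Round half up → RGB(59, 13, 19)


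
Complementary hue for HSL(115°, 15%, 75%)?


Complement = opposite side of color wheel = hue + 180°
H' = (115 + 180) mod 360 = 295°
S and L unchanged.
= HSL(295°, 15%, 75%)


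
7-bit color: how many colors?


Colors = 2^bits = 2^7
= 128 colors


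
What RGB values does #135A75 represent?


13 → 19 (R)
5A → 90 (G)
75 → 117 (B)
= RGB(19, 90, 117)


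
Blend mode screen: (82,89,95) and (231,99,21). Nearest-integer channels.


Screen: C = 255 - (255-A)×(255-B)/255, rounded to nearest integer
R: 255 - (255-82)×(255-231)/255 = 255 - 4152/255 ≈ 255 - 16.282 = 238.718 → 239
G: 255 - (255-89)×(255-99)/255 = 255 - 25896/255 ≈ 255 - 101.553 = 153.447 → 153
B: 255 - (255-95)×(255-21)/255 = 255 - 37440/255 ≈ 255 - 146.824 = 108.176 → 108
= RGB(239, 153, 108)


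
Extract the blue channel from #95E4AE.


Color: #95E4AE
R = 95 = 149
G = E4 = 228
B = AE = 174
Blue = 174


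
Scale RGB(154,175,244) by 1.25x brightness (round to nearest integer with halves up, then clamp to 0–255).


Multiply each channel by 1.25, round half up, clamp to [0, 255]
R: 154×1.25 = 192.5 → round → 193
G: 175×1.25 = 218.75 → round → 219
B: 244×1.25 = 305 → clamp → 255
= RGB(193, 219, 255)


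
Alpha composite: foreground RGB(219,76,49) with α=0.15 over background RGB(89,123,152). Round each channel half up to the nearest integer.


C = α×F + (1-α)×B, with 1-α = 0.85
R: 0.15×219 + 0.85×89 = 32.85 + 75.65 = 108.50 → 109
G: 0.15×76 + 0.85×123 = 11.40 + 104.55 = 115.95 → 116
B: 0.15×49 + 0.85×152 = 7.35 + 129.20 = 136.55 → 137
= RGB(109, 116, 137)


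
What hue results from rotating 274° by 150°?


New hue = (H + rotation) mod 360
New hue = (274 + 150) mod 360
= 424 mod 360
= 64°


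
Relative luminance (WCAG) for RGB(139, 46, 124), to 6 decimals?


Linearize each channel (sRGB transfer function): c = v/255; c_lin = c/12.92 if c ≤ 0.04045, else ((c+0.055)/1.055)^2.4
  R: 139/255 ≈ 0.545098 > 0.04045 → ((0.545098+0.055)/1.055)^2.4 ≈ 0.258183
  G: 46/255 ≈ 0.180392 > 0.04045 → ((0.180392+0.055)/1.055)^2.4 ≈ 0.027321
  B: 124/255 ≈ 0.486275 > 0.04045 → ((0.486275+0.055)/1.055)^2.4 ≈ 0.201556
R_lin = 0.258183, G_lin = 0.027321, B_lin = 0.201556
L = 0.2126×R + 0.7152×G + 0.0722×B
L = 0.2126×0.258183 + 0.7152×0.027321 + 0.0722×0.201556
L ≈ 0.088982


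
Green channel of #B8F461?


Color: #B8F461
R = B8 = 184
G = F4 = 244
B = 61 = 97
Green = 244


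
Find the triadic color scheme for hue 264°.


Triadic: equally spaced at 120° intervals
H1 = 264°
H2 = (264 + 120) mod 360 = 24°
H3 = (264 + 240) mod 360 = 144°
Triadic = 264°, 24°, 144°


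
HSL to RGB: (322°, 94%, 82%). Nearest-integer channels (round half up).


H=322°, S=0.94, L=0.82
C = (1-|2L-1|)×S = (1-|0.64|)×0.94 = 0.3384
H' = H/60 = 322/60 ≈ 5.3667; X = C×(1-|H' mod 2 - 1|) = 0.21432
m = L - C/2 = 0.82 - 0.1692 = 0.6508
Sector ⌊H'⌋ = 5 → (R',G',B') = (0.3384, 0.0, 0.21432)
RGB = ((R'+m)×255, (G'+m)×255, (B'+m)×255) = (252.246, 165.954, 220.6056)
Round half up → RGB(252, 166, 221)


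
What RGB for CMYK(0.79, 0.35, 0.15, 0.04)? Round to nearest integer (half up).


R = 255 × (1-C) × (1-K) = 255 × 0.21 × 0.96 = 51.408 → 51
G = 255 × (1-M) × (1-K) = 255 × 0.65 × 0.96 = 159.12 → 159
B = 255 × (1-Y) × (1-K) = 255 × 0.85 × 0.96 = 208.08 → 208
= RGB(51, 159, 208)


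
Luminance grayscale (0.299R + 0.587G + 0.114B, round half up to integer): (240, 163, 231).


Gray = 0.299×R + 0.587×G + 0.114×B
Gray = 0.299×240 + 0.587×163 + 0.114×231
Gray = 71.760 + 95.681 + 26.334
Gray = 193.775 → round half up → 194
Gray = 194


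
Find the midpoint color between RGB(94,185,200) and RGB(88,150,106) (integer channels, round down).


Midpoint: each channel = ⌊(C₁+C₂)/2⌋
R: ⌊(94+88)/2⌋ = 91
G: ⌊(185+150)/2⌋ = 167
B: ⌊(200+106)/2⌋ = 153
= RGB(91, 167, 153)


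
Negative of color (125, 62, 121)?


Invert: (255-R, 255-G, 255-B)
R: 255-125 = 130
G: 255-62 = 193
B: 255-121 = 134
= RGB(130, 193, 134)


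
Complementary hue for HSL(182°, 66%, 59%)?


Complement = opposite side of color wheel = hue + 180°
H' = (182 + 180) mod 360 = 2°
S and L unchanged.
= HSL(2°, 66%, 59%)


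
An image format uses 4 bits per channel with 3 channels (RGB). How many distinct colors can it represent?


Total bits = 4 bits/channel × 3 channels = 12 bits
Distinct colors = 2^12
= 4,096 colors


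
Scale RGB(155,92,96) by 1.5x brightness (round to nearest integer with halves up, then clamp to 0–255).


Multiply each channel by 1.5, round half up, clamp to [0, 255]
R: 155×1.5 = 232.5 → round → 233
G: 92×1.5 = 138
B: 96×1.5 = 144
= RGB(233, 138, 144)


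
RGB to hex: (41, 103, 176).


R = 41 → 29 (hex)
G = 103 → 67 (hex)
B = 176 → B0 (hex)
Hex = #2967B0


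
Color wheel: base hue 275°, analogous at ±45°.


Base hue: 275°
Left analog: (275 - 45) mod 360 = 230°
Right analog: (275 + 45) mod 360 = 320°
Analogous hues = 230° and 320°


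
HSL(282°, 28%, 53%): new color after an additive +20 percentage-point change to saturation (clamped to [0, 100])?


Original S = 28%
Adjustment = +20 percentage points
New S = 28 + (20) = 48
Clamp to [0, 100] → 48
= HSL(282°, 48%, 53%)


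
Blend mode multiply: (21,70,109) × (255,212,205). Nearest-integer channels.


Multiply: C = A×B/255, rounded to nearest integer
R: 21×255/255 = 5355/255 ≈ 21.000 → 21
G: 70×212/255 = 14840/255 ≈ 58.196 → 58
B: 109×205/255 = 22345/255 ≈ 87.627 → 88
= RGB(21, 58, 88)


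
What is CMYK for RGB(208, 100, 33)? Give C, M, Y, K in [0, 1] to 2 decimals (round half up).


R'=208/255≈0.8157, G'=100/255≈0.3922, B'=33/255≈0.1294
K = 1 - max(R',G',B') = 1 - 208/255 = 47/255 = 0.18431… → 0.18
(1-R'-K)/(1-K) simplifies to (max-R)/max with max = 208:
C = (208-208)/208 = 0/208 = 0 → 0.00
M = (208-100)/208 = 108/208 = 0.51923… → 0.52
Y = (208-33)/208 = 175/208 = 0.84134… → 0.84
= CMYK(0.00, 0.52, 0.84, 0.18)


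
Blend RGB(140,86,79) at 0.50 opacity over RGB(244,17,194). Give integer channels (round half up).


C = α×F + (1-α)×B, with 1-α = 0.50
R: 0.50×140 + 0.50×244 = 70.00 + 122.00 = 192.00 → 192
G: 0.50×86 + 0.50×17 = 43.00 + 8.50 = 51.50 → 52
B: 0.50×79 + 0.50×194 = 39.50 + 97.00 = 136.50 → 137
= RGB(192, 52, 137)


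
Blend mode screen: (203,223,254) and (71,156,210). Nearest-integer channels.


Screen: C = 255 - (255-A)×(255-B)/255, rounded to nearest integer
R: 255 - (255-203)×(255-71)/255 = 255 - 9568/255 ≈ 255 - 37.522 = 217.478 → 217
G: 255 - (255-223)×(255-156)/255 = 255 - 3168/255 ≈ 255 - 12.424 = 242.576 → 243
B: 255 - (255-254)×(255-210)/255 = 255 - 45/255 ≈ 255 - 0.176 = 254.824 → 255
= RGB(217, 243, 255)


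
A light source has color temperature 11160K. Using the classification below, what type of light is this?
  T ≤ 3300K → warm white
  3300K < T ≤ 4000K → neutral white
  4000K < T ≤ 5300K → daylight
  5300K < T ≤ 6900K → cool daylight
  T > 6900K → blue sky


Temperature: 11160K
11160K > 6900K → blue sky
Classification: blue sky


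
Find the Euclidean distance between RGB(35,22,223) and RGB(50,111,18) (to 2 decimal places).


d = √[(R₁-R₂)² + (G₁-G₂)² + (B₁-B₂)²]
d = √[(35-50)² + (22-111)² + (223-18)²]
d = √[225 + 7921 + 42025]
d = √50171
d ≈ 223.99


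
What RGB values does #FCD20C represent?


FC → 252 (R)
D2 → 210 (G)
0C → 12 (B)
= RGB(252, 210, 12)


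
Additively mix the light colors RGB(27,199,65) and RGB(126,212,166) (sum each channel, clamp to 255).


Additive: each channel = min(255, C₁+C₂)
R: 27+126 = 153 → 153
G: 199+212 = 411 → 255
B: 65+166 = 231 → 231
= RGB(153, 255, 231)


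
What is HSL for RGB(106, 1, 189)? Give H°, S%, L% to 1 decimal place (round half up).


Normalize: R'=106/255≈0.4157, G'=1/255≈0.0039, B'=189/255≈0.7412
Max=189/255, Min=1/255, Δ=Max-Min=188/255
L = (Max+Min)/2 = (189+1)/510 = 190/510 = 0.37254… → L = 37.3%
L ≤ 0.5 → S = Δ/(Max+Min) = 188/(189+1) = 188/190 = 0.98947… → S = 98.9%
(the 1/255 factors cancel in S and H, so raw channel differences can be used)
Max is B' → H = 60 × ((R-G)/Δ + 4) = 60 × ((106-1)/188 + 4)
  105/188 + 4 = 0.5585… + 4 = 4.5585…
  H = 60 × 4.5585… = 273.510…° → H = 273.5°
= HSL(273.5°, 98.9%, 37.3%)


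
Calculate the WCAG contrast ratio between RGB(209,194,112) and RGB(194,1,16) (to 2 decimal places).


Linearize each sRGB channel c=v/255: c/12.92 if c ≤ 0.04045 else ((c+0.055)/1.055)^2.4
L = 0.2126×R_lin + 0.7152×G_lin + 0.0722×B_lin
Color 1 (209,194,112):
  R=209: 209/255≈0.8196 > 0.04045 → ((0.8196+0.055)/1.055)^2.4 ≈ 0.63760
  G=194: 194/255≈0.7608 > 0.04045 → ((0.7608+0.055)/1.055)^2.4 ≈ 0.53948
  B=112: 112/255≈0.4392 > 0.04045 → ((0.4392+0.055)/1.055)^2.4 ≈ 0.16203
  L1 = 0.2126×0.63760 + 0.7152×0.53948 + 0.0722×0.16203 ≈ 0.53309
Color 2 (194,1,16):
  R=194: 194/255≈0.7608 > 0.04045 → ((0.7608+0.055)/1.055)^2.4 ≈ 0.53948
  G=1: 1/255≈0.0039 ≤ 0.04045 → 0.0039/12.92 ≈ 0.00030
  B=16: 16/255≈0.0627 > 0.04045 → ((0.0627+0.055)/1.055)^2.4 ≈ 0.00518
  L2 = 0.2126×0.53948 + 0.7152×0.00030 + 0.0722×0.00518 ≈ 0.11528
Lighter = 0.53309, Darker = 0.11528
Ratio = (L_lighter + 0.05) / (L_darker + 0.05)
Ratio = (0.53309 + 0.05) / (0.11528 + 0.05) = 0.58309 / 0.16528 ≈ 3.5278
Ratio ≈ 3.53:1


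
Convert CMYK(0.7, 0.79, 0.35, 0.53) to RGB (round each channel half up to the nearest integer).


R = 255 × (1-C) × (1-K) = 255 × 0.30 × 0.47 = 35.955 → 36
G = 255 × (1-M) × (1-K) = 255 × 0.21 × 0.47 = 25.1685 → 25
B = 255 × (1-Y) × (1-K) = 255 × 0.65 × 0.47 = 77.9025 → 78
= RGB(36, 25, 78)


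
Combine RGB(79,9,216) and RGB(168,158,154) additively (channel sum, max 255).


Additive: each channel = min(255, C₁+C₂)
R: 79+168 = 247 → 247
G: 9+158 = 167 → 167
B: 216+154 = 370 → 255
= RGB(247, 167, 255)


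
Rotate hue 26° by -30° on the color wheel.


New hue = (H + rotation) mod 360
New hue = (26 -30) mod 360
= -4 mod 360
= 356°


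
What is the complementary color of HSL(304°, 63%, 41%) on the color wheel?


Complement = opposite side of color wheel = hue + 180°
H' = (304 + 180) mod 360 = 124°
S and L unchanged.
= HSL(124°, 63%, 41%)


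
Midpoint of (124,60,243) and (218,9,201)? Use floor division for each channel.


Midpoint: each channel = ⌊(C₁+C₂)/2⌋
R: ⌊(124+218)/2⌋ = 171
G: ⌊(60+9)/2⌋ = 34
B: ⌊(243+201)/2⌋ = 222
= RGB(171, 34, 222)


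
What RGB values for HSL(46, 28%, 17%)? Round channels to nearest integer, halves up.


H=46°, S=0.28, L=0.17
C = (1-|2L-1|)×S = (1-|-0.66|)×0.28 = 0.0952
H' = H/60 = 46/60 ≈ 0.7667; X = C×(1-|H' mod 2 - 1|) ≈ 0.0730
m = L - C/2 = 0.17 - 0.0476 = 0.1224
Sector ⌊H'⌋ = 0 → (R',G',B') = (0.0952, ≈0.0730, 0.0)
RGB = ((R'+m)×255, (G'+m)×255, (B'+m)×255) = (55.488, 49.8236, 31.212)
Round half up → RGB(55, 50, 31)


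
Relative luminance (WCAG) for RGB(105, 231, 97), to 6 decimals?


Linearize each channel (sRGB transfer function): c = v/255; c_lin = c/12.92 if c ≤ 0.04045, else ((c+0.055)/1.055)^2.4
  R: 105/255 ≈ 0.411765 > 0.04045 → ((0.411765+0.055)/1.055)^2.4 ≈ 0.141263
  G: 231/255 ≈ 0.905882 > 0.04045 → ((0.905882+0.055)/1.055)^2.4 ≈ 0.799103
  B: 97/255 ≈ 0.380392 > 0.04045 → ((0.380392+0.055)/1.055)^2.4 ≈ 0.119538
R_lin = 0.141263, G_lin = 0.799103, B_lin = 0.119538
L = 0.2126×R + 0.7152×G + 0.0722×B
L = 0.2126×0.141263 + 0.7152×0.799103 + 0.0722×0.119538
L ≈ 0.610182


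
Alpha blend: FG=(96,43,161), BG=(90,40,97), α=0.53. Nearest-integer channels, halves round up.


C = α×F + (1-α)×B, with 1-α = 0.47
R: 0.53×96 + 0.47×90 = 50.88 + 42.30 = 93.18 → 93
G: 0.53×43 + 0.47×40 = 22.79 + 18.80 = 41.59 → 42
B: 0.53×161 + 0.47×97 = 85.33 + 45.59 = 130.92 → 131
= RGB(93, 42, 131)


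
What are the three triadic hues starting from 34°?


Triadic: equally spaced at 120° intervals
H1 = 34°
H2 = (34 + 120) mod 360 = 154°
H3 = (34 + 240) mod 360 = 274°
Triadic = 34°, 154°, 274°


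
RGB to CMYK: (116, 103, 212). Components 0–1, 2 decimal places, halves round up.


R'=116/255≈0.4549, G'=103/255≈0.4039, B'=212/255≈0.8314
K = 1 - max(R',G',B') = 1 - 212/255 = 43/255 = 0.16862… → 0.17
(1-R'-K)/(1-K) simplifies to (max-R)/max with max = 212:
C = (212-116)/212 = 96/212 = 0.45283… → 0.45
M = (212-103)/212 = 109/212 = 0.51415… → 0.51
Y = (212-212)/212 = 0/212 = 0 → 0.00
= CMYK(0.45, 0.51, 0.00, 0.17)


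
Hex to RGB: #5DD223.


5D → 93 (R)
D2 → 210 (G)
23 → 35 (B)
= RGB(93, 210, 35)


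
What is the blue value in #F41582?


Color: #F41582
R = F4 = 244
G = 15 = 21
B = 82 = 130
Blue = 130


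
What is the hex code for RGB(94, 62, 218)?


R = 94 → 5E (hex)
G = 62 → 3E (hex)
B = 218 → DA (hex)
Hex = #5E3EDA


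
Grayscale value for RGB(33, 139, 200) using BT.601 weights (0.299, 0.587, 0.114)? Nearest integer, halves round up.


Gray = 0.299×R + 0.587×G + 0.114×B
Gray = 0.299×33 + 0.587×139 + 0.114×200
Gray = 9.867 + 81.593 + 22.800
Gray = 114.260 → round half up → 114
Gray = 114


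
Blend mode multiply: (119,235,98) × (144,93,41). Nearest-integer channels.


Multiply: C = A×B/255, rounded to nearest integer
R: 119×144/255 = 17136/255 ≈ 67.200 → 67
G: 235×93/255 = 21855/255 ≈ 85.706 → 86
B: 98×41/255 = 4018/255 ≈ 15.757 → 16
= RGB(67, 86, 16)


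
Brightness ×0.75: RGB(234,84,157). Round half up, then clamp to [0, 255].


Multiply each channel by 0.75, round half up, clamp to [0, 255]
R: 234×0.75 = 175.5 → round → 176
G: 84×0.75 = 63
B: 157×0.75 = 117.75 → round → 118
= RGB(176, 63, 118)


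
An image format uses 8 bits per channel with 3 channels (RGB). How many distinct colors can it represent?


Total bits = 8 bits/channel × 3 channels = 24 bits
Distinct colors = 2^24
= 16,777,216 colors


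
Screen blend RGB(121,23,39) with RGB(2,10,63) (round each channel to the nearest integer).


Screen: C = 255 - (255-A)×(255-B)/255, rounded to nearest integer
R: 255 - (255-121)×(255-2)/255 = 255 - 33902/255 ≈ 255 - 132.949 = 122.051 → 122
G: 255 - (255-23)×(255-10)/255 = 255 - 56840/255 ≈ 255 - 222.902 = 32.098 → 32
B: 255 - (255-39)×(255-63)/255 = 255 - 41472/255 ≈ 255 - 162.635 = 92.365 → 92
= RGB(122, 32, 92)


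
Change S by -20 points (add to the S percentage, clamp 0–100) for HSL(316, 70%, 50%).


Original S = 70%
Adjustment = -20 percentage points
New S = 70 + (-20) = 50
Clamp to [0, 100] → 50
= HSL(316°, 50%, 50%)


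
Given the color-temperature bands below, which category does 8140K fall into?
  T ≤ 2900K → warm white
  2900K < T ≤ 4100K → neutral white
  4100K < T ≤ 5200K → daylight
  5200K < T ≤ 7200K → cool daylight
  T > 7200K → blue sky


Temperature: 8140K
8140K > 7200K → blue sky
Classification: blue sky


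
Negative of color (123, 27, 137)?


Invert: (255-R, 255-G, 255-B)
R: 255-123 = 132
G: 255-27 = 228
B: 255-137 = 118
= RGB(132, 228, 118)


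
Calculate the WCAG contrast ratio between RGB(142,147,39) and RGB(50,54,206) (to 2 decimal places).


Linearize each sRGB channel c=v/255: c/12.92 if c ≤ 0.04045 else ((c+0.055)/1.055)^2.4
L = 0.2126×R_lin + 0.7152×G_lin + 0.0722×B_lin
Color 1 (142,147,39):
  R=142: 142/255≈0.5569 > 0.04045 → ((0.5569+0.055)/1.055)^2.4 ≈ 0.27050
  G=147: 147/255≈0.5765 > 0.04045 → ((0.5765+0.055)/1.055)^2.4 ≈ 0.29177
  B=39: 39/255≈0.1529 > 0.04045 → ((0.1529+0.055)/1.055)^2.4 ≈ 0.02029
  L1 = 0.2126×0.27050 + 0.7152×0.29177 + 0.0722×0.02029 ≈ 0.26765
Color 2 (50,54,206):
  R=50: 50/255≈0.1961 > 0.04045 → ((0.1961+0.055)/1.055)^2.4 ≈ 0.03190
  G=54: 54/255≈0.2118 > 0.04045 → ((0.2118+0.055)/1.055)^2.4 ≈ 0.03689
  B=206: 206/255≈0.8078 > 0.04045 → ((0.8078+0.055)/1.055)^2.4 ≈ 0.61721
  L2 = 0.2126×0.03190 + 0.7152×0.03689 + 0.0722×0.61721 ≈ 0.07773
Lighter = 0.26765, Darker = 0.07773
Ratio = (L_lighter + 0.05) / (L_darker + 0.05)
Ratio = (0.26765 + 0.05) / (0.07773 + 0.05) = 0.31765 / 0.12773 ≈ 2.4869
Ratio ≈ 2.49:1


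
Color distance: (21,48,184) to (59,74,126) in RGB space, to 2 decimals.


d = √[(R₁-R₂)² + (G₁-G₂)² + (B₁-B₂)²]
d = √[(21-59)² + (48-74)² + (184-126)²]
d = √[1444 + 676 + 3364]
d = √5484
d ≈ 74.05


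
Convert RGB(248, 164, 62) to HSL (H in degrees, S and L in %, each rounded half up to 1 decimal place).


Normalize: R'=248/255≈0.9725, G'=164/255≈0.6431, B'=62/255≈0.2431
Max=248/255, Min=62/255, Δ=Max-Min=186/255
L = (Max+Min)/2 = (248+62)/510 = 310/510 = 0.60784… → L = 60.8%
L > 0.5 → S = Δ/(2-Max-Min) = 186/(510-248-62) = 186/200 = 0.93 → S = 93.0%
(the 1/255 factors cancel in S and H, so raw channel differences can be used)
Max is R' → H = 60 × (((G-B)/Δ) mod 6) = 60 × (((164-62)/186) mod 6)
  102/186 = 0.5483…
  H = 60 × 0.5483… = 32.903…° → H = 32.9°
= HSL(32.9°, 93.0%, 60.8%)


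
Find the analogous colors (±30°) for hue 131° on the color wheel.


Base hue: 131°
Left analog: (131 - 30) mod 360 = 101°
Right analog: (131 + 30) mod 360 = 161°
Analogous hues = 101° and 161°


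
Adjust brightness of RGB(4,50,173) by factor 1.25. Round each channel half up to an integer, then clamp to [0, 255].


Multiply each channel by 1.25, round half up, clamp to [0, 255]
R: 4×1.25 = 5
G: 50×1.25 = 62.5 → round → 63
B: 173×1.25 = 216.25 → round → 216
= RGB(5, 63, 216)


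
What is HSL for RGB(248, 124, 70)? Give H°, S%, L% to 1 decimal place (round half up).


Normalize: R'=248/255≈0.9725, G'=124/255≈0.4863, B'=70/255≈0.2745
Max=248/255, Min=70/255, Δ=Max-Min=178/255
L = (Max+Min)/2 = (248+70)/510 = 318/510 = 0.62352… → L = 62.4%
L > 0.5 → S = Δ/(2-Max-Min) = 178/(510-248-70) = 178/192 = 0.92708… → S = 92.7%
(the 1/255 factors cancel in S and H, so raw channel differences can be used)
Max is R' → H = 60 × (((G-B)/Δ) mod 6) = 60 × (((124-70)/178) mod 6)
  54/178 = 0.3033…
  H = 60 × 0.3033… = 18.202…° → H = 18.2°
= HSL(18.2°, 92.7%, 62.4%)


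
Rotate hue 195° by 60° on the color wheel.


New hue = (H + rotation) mod 360
New hue = (195 + 60) mod 360
= 255 mod 360
= 255°


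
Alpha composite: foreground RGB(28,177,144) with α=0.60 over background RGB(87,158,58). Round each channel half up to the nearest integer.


C = α×F + (1-α)×B, with 1-α = 0.40
R: 0.60×28 + 0.40×87 = 16.80 + 34.80 = 51.60 → 52
G: 0.60×177 + 0.40×158 = 106.20 + 63.20 = 169.40 → 169
B: 0.60×144 + 0.40×58 = 86.40 + 23.20 = 109.60 → 110
= RGB(52, 169, 110)


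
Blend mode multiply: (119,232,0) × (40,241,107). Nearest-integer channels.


Multiply: C = A×B/255, rounded to nearest integer
R: 119×40/255 = 4760/255 ≈ 18.667 → 19
G: 232×241/255 = 55912/255 ≈ 219.263 → 219
B: 0×107/255 = 0/255 ≈ 0.000 → 0
= RGB(19, 219, 0)


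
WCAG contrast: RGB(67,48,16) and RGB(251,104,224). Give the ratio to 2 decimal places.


Linearize each sRGB channel c=v/255: c/12.92 if c ≤ 0.04045 else ((c+0.055)/1.055)^2.4
L = 0.2126×R_lin + 0.7152×G_lin + 0.0722×B_lin
Color 1 (67,48,16):
  R=67: 67/255≈0.2627 > 0.04045 → ((0.2627+0.055)/1.055)^2.4 ≈ 0.05613
  G=48: 48/255≈0.1882 > 0.04045 → ((0.1882+0.055)/1.055)^2.4 ≈ 0.02956
  B=16: 16/255≈0.0627 > 0.04045 → ((0.0627+0.055)/1.055)^2.4 ≈ 0.00518
  L1 = 0.2126×0.05613 + 0.7152×0.02956 + 0.0722×0.00518 ≈ 0.03345
Color 2 (251,104,224):
  R=251: 251/255≈0.9843 > 0.04045 → ((0.9843+0.055)/1.055)^2.4 ≈ 0.96469
  G=104: 104/255≈0.4078 > 0.04045 → ((0.4078+0.055)/1.055)^2.4 ≈ 0.13843
  B=224: 224/255≈0.8784 > 0.04045 → ((0.8784+0.055)/1.055)^2.4 ≈ 0.74540
  L2 = 0.2126×0.96469 + 0.7152×0.13843 + 0.0722×0.74540 ≈ 0.35792
Lighter = 0.35792, Darker = 0.03345
Ratio = (L_lighter + 0.05) / (L_darker + 0.05)
Ratio = (0.35792 + 0.05) / (0.03345 + 0.05) = 0.40792 / 0.08345 ≈ 4.8884
Ratio ≈ 4.89:1


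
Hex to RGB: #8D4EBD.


8D → 141 (R)
4E → 78 (G)
BD → 189 (B)
= RGB(141, 78, 189)


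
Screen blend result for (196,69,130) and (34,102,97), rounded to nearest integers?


Screen: C = 255 - (255-A)×(255-B)/255, rounded to nearest integer
R: 255 - (255-196)×(255-34)/255 = 255 - 13039/255 ≈ 255 - 51.133 = 203.867 → 204
G: 255 - (255-69)×(255-102)/255 = 255 - 28458/255 ≈ 255 - 111.600 = 143.400 → 143
B: 255 - (255-130)×(255-97)/255 = 255 - 19750/255 ≈ 255 - 77.451 = 177.549 → 178
= RGB(204, 143, 178)


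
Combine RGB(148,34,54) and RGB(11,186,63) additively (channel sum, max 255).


Additive: each channel = min(255, C₁+C₂)
R: 148+11 = 159 → 159
G: 34+186 = 220 → 220
B: 54+63 = 117 → 117
= RGB(159, 220, 117)


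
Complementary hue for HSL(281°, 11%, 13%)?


Complement = opposite side of color wheel = hue + 180°
H' = (281 + 180) mod 360 = 101°
S and L unchanged.
= HSL(101°, 11%, 13%)


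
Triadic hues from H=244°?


Triadic: equally spaced at 120° intervals
H1 = 244°
H2 = (244 + 120) mod 360 = 4°
H3 = (244 + 240) mod 360 = 124°
Triadic = 244°, 4°, 124°


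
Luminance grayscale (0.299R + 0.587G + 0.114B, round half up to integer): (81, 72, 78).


Gray = 0.299×R + 0.587×G + 0.114×B
Gray = 0.299×81 + 0.587×72 + 0.114×78
Gray = 24.219 + 42.264 + 8.892
Gray = 75.375 → round half up → 75
Gray = 75


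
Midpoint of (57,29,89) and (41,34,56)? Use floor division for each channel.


Midpoint: each channel = ⌊(C₁+C₂)/2⌋
R: ⌊(57+41)/2⌋ = 49
G: ⌊(29+34)/2⌋ = 31
B: ⌊(89+56)/2⌋ = 72
= RGB(49, 31, 72)


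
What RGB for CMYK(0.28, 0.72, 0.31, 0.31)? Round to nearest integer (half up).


R = 255 × (1-C) × (1-K) = 255 × 0.72 × 0.69 = 126.684 → 127
G = 255 × (1-M) × (1-K) = 255 × 0.28 × 0.69 = 49.266 → 49
B = 255 × (1-Y) × (1-K) = 255 × 0.69 × 0.69 = 121.4055 → 121
= RGB(127, 49, 121)


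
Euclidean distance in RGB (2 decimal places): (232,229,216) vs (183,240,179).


d = √[(R₁-R₂)² + (G₁-G₂)² + (B₁-B₂)²]
d = √[(232-183)² + (229-240)² + (216-179)²]
d = √[2401 + 121 + 1369]
d = √3891
d ≈ 62.38


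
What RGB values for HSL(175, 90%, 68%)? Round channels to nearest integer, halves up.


H=175°, S=0.90, L=0.68
C = (1-|2L-1|)×S = (1-|0.36|)×0.90 = 0.576
H' = H/60 = 175/60 ≈ 2.9167; X = C×(1-|H' mod 2 - 1|) = 0.528
m = L - C/2 = 0.68 - 0.288 = 0.392
Sector ⌊H'⌋ = 2 → (R',G',B') = (0.0, 0.576, 0.528)
RGB = ((R'+m)×255, (G'+m)×255, (B'+m)×255) = (99.96, 246.84, 234.6)
Round half up → RGB(100, 247, 235)


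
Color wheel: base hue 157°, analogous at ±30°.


Base hue: 157°
Left analog: (157 - 30) mod 360 = 127°
Right analog: (157 + 30) mod 360 = 187°
Analogous hues = 127° and 187°


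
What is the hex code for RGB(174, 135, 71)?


R = 174 → AE (hex)
G = 135 → 87 (hex)
B = 71 → 47 (hex)
Hex = #AE8747


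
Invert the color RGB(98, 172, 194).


Invert: (255-R, 255-G, 255-B)
R: 255-98 = 157
G: 255-172 = 83
B: 255-194 = 61
= RGB(157, 83, 61)


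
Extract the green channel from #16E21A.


Color: #16E21A
R = 16 = 22
G = E2 = 226
B = 1A = 26
Green = 226


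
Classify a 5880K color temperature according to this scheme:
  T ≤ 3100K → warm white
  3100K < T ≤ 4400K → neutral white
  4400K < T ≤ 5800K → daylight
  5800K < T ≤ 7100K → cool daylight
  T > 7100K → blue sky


Temperature: 5880K
5800K < 5880K ≤ 7100K → cool daylight
Classification: cool daylight


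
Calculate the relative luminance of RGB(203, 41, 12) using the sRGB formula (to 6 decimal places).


Linearize each channel (sRGB transfer function): c = v/255; c_lin = c/12.92 if c ≤ 0.04045, else ((c+0.055)/1.055)^2.4
  R: 203/255 ≈ 0.796078 > 0.04045 → ((0.796078+0.055)/1.055)^2.4 ≈ 0.597202
  G: 41/255 ≈ 0.160784 > 0.04045 → ((0.160784+0.055)/1.055)^2.4 ≈ 0.022174
  B: 12/255 ≈ 0.047059 > 0.04045 → ((0.047059+0.055)/1.055)^2.4 ≈ 0.003677
R_lin = 0.597202, G_lin = 0.022174, B_lin = 0.003677
L = 0.2126×R + 0.7152×G + 0.0722×B
L = 0.2126×0.597202 + 0.7152×0.022174 + 0.0722×0.003677
L ≈ 0.143089


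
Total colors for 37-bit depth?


Colors = 2^bits = 2^37
= 137,438,953,472 colors


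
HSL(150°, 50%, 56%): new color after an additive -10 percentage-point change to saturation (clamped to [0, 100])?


Original S = 50%
Adjustment = -10 percentage points
New S = 50 + (-10) = 40
Clamp to [0, 100] → 40
= HSL(150°, 40%, 56%)


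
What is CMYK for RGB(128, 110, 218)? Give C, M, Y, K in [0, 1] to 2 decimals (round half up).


R'=128/255≈0.5020, G'=110/255≈0.4314, B'=218/255≈0.8549
K = 1 - max(R',G',B') = 1 - 218/255 = 37/255 = 0.14509… → 0.15
(1-R'-K)/(1-K) simplifies to (max-R)/max with max = 218:
C = (218-128)/218 = 90/218 = 0.41284… → 0.41
M = (218-110)/218 = 108/218 = 0.49541… → 0.50
Y = (218-218)/218 = 0/218 = 0 → 0.00
= CMYK(0.41, 0.50, 0.00, 0.15)


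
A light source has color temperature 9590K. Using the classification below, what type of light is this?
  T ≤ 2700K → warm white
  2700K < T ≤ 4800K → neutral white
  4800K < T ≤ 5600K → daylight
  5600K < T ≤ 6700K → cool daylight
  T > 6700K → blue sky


Temperature: 9590K
9590K > 6700K → blue sky
Classification: blue sky


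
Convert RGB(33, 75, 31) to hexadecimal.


R = 33 → 21 (hex)
G = 75 → 4B (hex)
B = 31 → 1F (hex)
Hex = #214B1F


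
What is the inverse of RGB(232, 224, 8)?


Invert: (255-R, 255-G, 255-B)
R: 255-232 = 23
G: 255-224 = 31
B: 255-8 = 247
= RGB(23, 31, 247)


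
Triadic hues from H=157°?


Triadic: equally spaced at 120° intervals
H1 = 157°
H2 = (157 + 120) mod 360 = 277°
H3 = (157 + 240) mod 360 = 37°
Triadic = 157°, 277°, 37°


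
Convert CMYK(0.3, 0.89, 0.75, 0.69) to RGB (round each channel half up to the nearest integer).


R = 255 × (1-C) × (1-K) = 255 × 0.70 × 0.31 = 55.335 → 55
G = 255 × (1-M) × (1-K) = 255 × 0.11 × 0.31 = 8.6955 → 9
B = 255 × (1-Y) × (1-K) = 255 × 0.25 × 0.31 = 19.7625 → 20
= RGB(55, 9, 20)


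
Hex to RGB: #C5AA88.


C5 → 197 (R)
AA → 170 (G)
88 → 136 (B)
= RGB(197, 170, 136)


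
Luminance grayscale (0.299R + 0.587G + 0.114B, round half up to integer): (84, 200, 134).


Gray = 0.299×R + 0.587×G + 0.114×B
Gray = 0.299×84 + 0.587×200 + 0.114×134
Gray = 25.116 + 117.400 + 15.276
Gray = 157.792 → round half up → 158
Gray = 158


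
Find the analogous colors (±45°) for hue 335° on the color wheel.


Base hue: 335°
Left analog: (335 - 45) mod 360 = 290°
Right analog: (335 + 45) mod 360 = 20°
Analogous hues = 290° and 20°


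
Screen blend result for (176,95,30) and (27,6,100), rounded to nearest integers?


Screen: C = 255 - (255-A)×(255-B)/255, rounded to nearest integer
R: 255 - (255-176)×(255-27)/255 = 255 - 18012/255 ≈ 255 - 70.635 = 184.365 → 184
G: 255 - (255-95)×(255-6)/255 = 255 - 39840/255 ≈ 255 - 156.235 = 98.765 → 99
B: 255 - (255-30)×(255-100)/255 = 255 - 34875/255 ≈ 255 - 136.765 = 118.235 → 118
= RGB(184, 99, 118)


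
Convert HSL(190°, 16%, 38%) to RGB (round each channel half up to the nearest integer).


H=190°, S=0.16, L=0.38
C = (1-|2L-1|)×S = (1-|-0.24|)×0.16 = 0.1216
H' = H/60 = 190/60 ≈ 3.1667; X = C×(1-|H' mod 2 - 1|) ≈ 0.1013
m = L - C/2 = 0.38 - 0.0608 = 0.3192
Sector ⌊H'⌋ = 3 → (R',G',B') = (0.0, ≈0.1013, 0.1216)
RGB = ((R'+m)×255, (G'+m)×255, (B'+m)×255) = (81.396, 107.236, 112.404)
Round half up → RGB(81, 107, 112)


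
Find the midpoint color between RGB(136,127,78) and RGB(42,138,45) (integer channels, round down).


Midpoint: each channel = ⌊(C₁+C₂)/2⌋
R: ⌊(136+42)/2⌋ = 89
G: ⌊(127+138)/2⌋ = 132
B: ⌊(78+45)/2⌋ = 61
= RGB(89, 132, 61)


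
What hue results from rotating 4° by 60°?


New hue = (H + rotation) mod 360
New hue = (4 + 60) mod 360
= 64 mod 360
= 64°


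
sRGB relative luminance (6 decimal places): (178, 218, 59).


Linearize each channel (sRGB transfer function): c = v/255; c_lin = c/12.92 if c ≤ 0.04045, else ((c+0.055)/1.055)^2.4
  R: 178/255 ≈ 0.698039 > 0.04045 → ((0.698039+0.055)/1.055)^2.4 ≈ 0.445201
  G: 218/255 ≈ 0.854902 > 0.04045 → ((0.854902+0.055)/1.055)^2.4 ≈ 0.701102
  B: 59/255 ≈ 0.231373 > 0.04045 → ((0.231373+0.055)/1.055)^2.4 ≈ 0.043735
R_lin = 0.445201, G_lin = 0.701102, B_lin = 0.043735
L = 0.2126×R + 0.7152×G + 0.0722×B
L = 0.2126×0.445201 + 0.7152×0.701102 + 0.0722×0.043735
L ≈ 0.599236


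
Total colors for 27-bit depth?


Colors = 2^bits = 2^27
= 134,217,728 colors


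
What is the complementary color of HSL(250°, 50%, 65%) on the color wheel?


Complement = opposite side of color wheel = hue + 180°
H' = (250 + 180) mod 360 = 70°
S and L unchanged.
= HSL(70°, 50%, 65%)


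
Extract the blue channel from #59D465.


Color: #59D465
R = 59 = 89
G = D4 = 212
B = 65 = 101
Blue = 101


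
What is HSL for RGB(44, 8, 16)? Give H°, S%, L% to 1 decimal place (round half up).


Normalize: R'=44/255≈0.1725, G'=8/255≈0.0314, B'=16/255≈0.0627
Max=44/255, Min=8/255, Δ=Max-Min=36/255
L = (Max+Min)/2 = (44+8)/510 = 52/510 = 0.10196… → L = 10.2%
L ≤ 0.5 → S = Δ/(Max+Min) = 36/(44+8) = 36/52 = 0.69230… → S = 69.2%
(the 1/255 factors cancel in S and H, so raw channel differences can be used)
Max is R' → H = 60 × (((G-B)/Δ) mod 6) = 60 × (((8-16)/36) mod 6)
  (-8)/36 = -0.2222…; negative, so add 6 → 5.7777…
  H = 60 × 5.7777… = 346.666…° → H = 346.7°
= HSL(346.7°, 69.2%, 10.2%)


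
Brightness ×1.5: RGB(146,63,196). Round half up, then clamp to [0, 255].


Multiply each channel by 1.5, round half up, clamp to [0, 255]
R: 146×1.5 = 219
G: 63×1.5 = 94.5 → round → 95
B: 196×1.5 = 294 → clamp → 255
= RGB(219, 95, 255)


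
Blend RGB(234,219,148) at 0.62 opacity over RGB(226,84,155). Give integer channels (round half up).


C = α×F + (1-α)×B, with 1-α = 0.38
R: 0.62×234 + 0.38×226 = 145.08 + 85.88 = 230.96 → 231
G: 0.62×219 + 0.38×84 = 135.78 + 31.92 = 167.70 → 168
B: 0.62×148 + 0.38×155 = 91.76 + 58.90 = 150.66 → 151
= RGB(231, 168, 151)


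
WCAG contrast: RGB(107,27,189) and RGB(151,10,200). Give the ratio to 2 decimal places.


Linearize each sRGB channel c=v/255: c/12.92 if c ≤ 0.04045 else ((c+0.055)/1.055)^2.4
L = 0.2126×R_lin + 0.7152×G_lin + 0.0722×B_lin
Color 1 (107,27,189):
  R=107: 107/255≈0.4196 > 0.04045 → ((0.4196+0.055)/1.055)^2.4 ≈ 0.14703
  G=27: 27/255≈0.1059 > 0.04045 → ((0.1059+0.055)/1.055)^2.4 ≈ 0.01096
  B=189: 189/255≈0.7412 > 0.04045 → ((0.7412+0.055)/1.055)^2.4 ≈ 0.50888
  L1 = 0.2126×0.14703 + 0.7152×0.01096 + 0.0722×0.50888 ≈ 0.07584
Color 2 (151,10,200):
  R=151: 151/255≈0.5922 > 0.04045 → ((0.5922+0.055)/1.055)^2.4 ≈ 0.30947
  G=10: 10/255≈0.0392 ≤ 0.04045 → 0.0392/12.92 ≈ 0.00304
  B=200: 200/255≈0.7843 > 0.04045 → ((0.7843+0.055)/1.055)^2.4 ≈ 0.57758
  L2 = 0.2126×0.30947 + 0.7152×0.00304 + 0.0722×0.57758 ≈ 0.10967
Lighter = 0.10967, Darker = 0.07584
Ratio = (L_lighter + 0.05) / (L_darker + 0.05)
Ratio = (0.10967 + 0.05) / (0.07584 + 0.05) = 0.15967 / 0.12584 ≈ 1.2688
Ratio ≈ 1.27:1


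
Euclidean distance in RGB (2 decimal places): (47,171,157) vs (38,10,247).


d = √[(R₁-R₂)² + (G₁-G₂)² + (B₁-B₂)²]
d = √[(47-38)² + (171-10)² + (157-247)²]
d = √[81 + 25921 + 8100]
d = √34102
d ≈ 184.67


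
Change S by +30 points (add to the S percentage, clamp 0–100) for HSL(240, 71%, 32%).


Original S = 71%
Adjustment = +30 percentage points
New S = 71 + (30) = 101
Clamp to [0, 100] → 100
= HSL(240°, 100%, 32%)


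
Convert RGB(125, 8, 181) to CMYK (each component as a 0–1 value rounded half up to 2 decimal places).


R'=125/255≈0.4902, G'=8/255≈0.0314, B'=181/255≈0.7098
K = 1 - max(R',G',B') = 1 - 181/255 = 74/255 = 0.29019… → 0.29
(1-R'-K)/(1-K) simplifies to (max-R)/max with max = 181:
C = (181-125)/181 = 56/181 = 0.30939… → 0.31
M = (181-8)/181 = 173/181 = 0.95580… → 0.96
Y = (181-181)/181 = 0/181 = 0 → 0.00
= CMYK(0.31, 0.96, 0.00, 0.29)


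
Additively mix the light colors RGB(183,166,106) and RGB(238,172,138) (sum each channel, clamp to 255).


Additive: each channel = min(255, C₁+C₂)
R: 183+238 = 421 → 255
G: 166+172 = 338 → 255
B: 106+138 = 244 → 244
= RGB(255, 255, 244)


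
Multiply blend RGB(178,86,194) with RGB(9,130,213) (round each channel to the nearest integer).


Multiply: C = A×B/255, rounded to nearest integer
R: 178×9/255 = 1602/255 ≈ 6.282 → 6
G: 86×130/255 = 11180/255 ≈ 43.843 → 44
B: 194×213/255 = 41322/255 ≈ 162.047 → 162
= RGB(6, 44, 162)


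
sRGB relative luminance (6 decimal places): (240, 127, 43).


Linearize each channel (sRGB transfer function): c = v/255; c_lin = c/12.92 if c ≤ 0.04045, else ((c+0.055)/1.055)^2.4
  R: 240/255 ≈ 0.941176 > 0.04045 → ((0.941176+0.055)/1.055)^2.4 ≈ 0.871367
  G: 127/255 ≈ 0.498039 > 0.04045 → ((0.498039+0.055)/1.055)^2.4 ≈ 0.212231
  B: 43/255 ≈ 0.168627 > 0.04045 → ((0.168627+0.055)/1.055)^2.4 ≈ 0.024158
R_lin = 0.871367, G_lin = 0.212231, B_lin = 0.024158
L = 0.2126×R + 0.7152×G + 0.0722×B
L = 0.2126×0.871367 + 0.7152×0.212231 + 0.0722×0.024158
L ≈ 0.338784


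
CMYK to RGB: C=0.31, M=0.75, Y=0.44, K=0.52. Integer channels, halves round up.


R = 255 × (1-C) × (1-K) = 255 × 0.69 × 0.48 = 84.456 → 84
G = 255 × (1-M) × (1-K) = 255 × 0.25 × 0.48 = 30.6 → 31
B = 255 × (1-Y) × (1-K) = 255 × 0.56 × 0.48 = 68.544 → 69
= RGB(84, 31, 69)


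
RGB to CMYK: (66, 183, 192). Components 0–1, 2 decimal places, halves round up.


R'=66/255≈0.2588, G'=183/255≈0.7176, B'=192/255≈0.7529
K = 1 - max(R',G',B') = 1 - 192/255 = 63/255 = 0.24705… → 0.25
(1-R'-K)/(1-K) simplifies to (max-R)/max with max = 192:
C = (192-66)/192 = 126/192 = 0.65625 → 0.66
M = (192-183)/192 = 9/192 = 0.04687… → 0.05
Y = (192-192)/192 = 0/192 = 0 → 0.00
= CMYK(0.66, 0.05, 0.00, 0.25)
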